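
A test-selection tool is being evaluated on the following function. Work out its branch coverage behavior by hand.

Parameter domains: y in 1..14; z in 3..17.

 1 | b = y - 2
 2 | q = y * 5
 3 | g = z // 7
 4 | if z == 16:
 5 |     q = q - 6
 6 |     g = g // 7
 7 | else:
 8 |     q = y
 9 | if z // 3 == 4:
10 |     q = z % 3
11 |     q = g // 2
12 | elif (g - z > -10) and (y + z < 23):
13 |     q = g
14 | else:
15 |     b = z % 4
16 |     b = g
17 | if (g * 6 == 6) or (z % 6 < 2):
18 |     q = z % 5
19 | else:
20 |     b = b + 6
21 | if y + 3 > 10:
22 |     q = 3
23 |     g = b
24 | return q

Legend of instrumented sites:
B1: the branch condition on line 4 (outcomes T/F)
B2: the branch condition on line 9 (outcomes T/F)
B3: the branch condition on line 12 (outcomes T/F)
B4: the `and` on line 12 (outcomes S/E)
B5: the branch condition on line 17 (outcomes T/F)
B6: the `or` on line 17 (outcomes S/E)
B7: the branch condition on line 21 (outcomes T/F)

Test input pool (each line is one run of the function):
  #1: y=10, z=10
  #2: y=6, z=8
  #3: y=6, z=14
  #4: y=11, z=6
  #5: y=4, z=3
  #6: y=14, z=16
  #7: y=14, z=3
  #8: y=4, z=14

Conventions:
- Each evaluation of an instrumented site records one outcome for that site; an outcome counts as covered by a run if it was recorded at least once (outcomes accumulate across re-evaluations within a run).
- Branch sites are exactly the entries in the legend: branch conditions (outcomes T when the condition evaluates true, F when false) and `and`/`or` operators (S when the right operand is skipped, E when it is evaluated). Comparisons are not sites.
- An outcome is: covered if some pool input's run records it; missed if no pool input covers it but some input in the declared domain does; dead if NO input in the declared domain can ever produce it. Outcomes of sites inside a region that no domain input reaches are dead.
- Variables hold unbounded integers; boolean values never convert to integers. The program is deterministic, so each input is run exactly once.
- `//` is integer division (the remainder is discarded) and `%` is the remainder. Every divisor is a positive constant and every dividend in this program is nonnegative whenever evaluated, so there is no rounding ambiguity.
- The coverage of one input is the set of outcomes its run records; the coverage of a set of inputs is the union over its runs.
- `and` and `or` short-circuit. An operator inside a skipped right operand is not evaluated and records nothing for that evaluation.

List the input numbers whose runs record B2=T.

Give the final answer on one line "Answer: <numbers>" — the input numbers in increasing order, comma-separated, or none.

input #1 (y=10, z=10): misses B2=T
input #2 (y=6, z=8): misses B2=T
input #3 (y=6, z=14): covers B2=T
input #4 (y=11, z=6): misses B2=T
input #5 (y=4, z=3): misses B2=T
input #6 (y=14, z=16): misses B2=T
input #7 (y=14, z=3): misses B2=T
input #8 (y=4, z=14): covers B2=T

Answer: 3, 8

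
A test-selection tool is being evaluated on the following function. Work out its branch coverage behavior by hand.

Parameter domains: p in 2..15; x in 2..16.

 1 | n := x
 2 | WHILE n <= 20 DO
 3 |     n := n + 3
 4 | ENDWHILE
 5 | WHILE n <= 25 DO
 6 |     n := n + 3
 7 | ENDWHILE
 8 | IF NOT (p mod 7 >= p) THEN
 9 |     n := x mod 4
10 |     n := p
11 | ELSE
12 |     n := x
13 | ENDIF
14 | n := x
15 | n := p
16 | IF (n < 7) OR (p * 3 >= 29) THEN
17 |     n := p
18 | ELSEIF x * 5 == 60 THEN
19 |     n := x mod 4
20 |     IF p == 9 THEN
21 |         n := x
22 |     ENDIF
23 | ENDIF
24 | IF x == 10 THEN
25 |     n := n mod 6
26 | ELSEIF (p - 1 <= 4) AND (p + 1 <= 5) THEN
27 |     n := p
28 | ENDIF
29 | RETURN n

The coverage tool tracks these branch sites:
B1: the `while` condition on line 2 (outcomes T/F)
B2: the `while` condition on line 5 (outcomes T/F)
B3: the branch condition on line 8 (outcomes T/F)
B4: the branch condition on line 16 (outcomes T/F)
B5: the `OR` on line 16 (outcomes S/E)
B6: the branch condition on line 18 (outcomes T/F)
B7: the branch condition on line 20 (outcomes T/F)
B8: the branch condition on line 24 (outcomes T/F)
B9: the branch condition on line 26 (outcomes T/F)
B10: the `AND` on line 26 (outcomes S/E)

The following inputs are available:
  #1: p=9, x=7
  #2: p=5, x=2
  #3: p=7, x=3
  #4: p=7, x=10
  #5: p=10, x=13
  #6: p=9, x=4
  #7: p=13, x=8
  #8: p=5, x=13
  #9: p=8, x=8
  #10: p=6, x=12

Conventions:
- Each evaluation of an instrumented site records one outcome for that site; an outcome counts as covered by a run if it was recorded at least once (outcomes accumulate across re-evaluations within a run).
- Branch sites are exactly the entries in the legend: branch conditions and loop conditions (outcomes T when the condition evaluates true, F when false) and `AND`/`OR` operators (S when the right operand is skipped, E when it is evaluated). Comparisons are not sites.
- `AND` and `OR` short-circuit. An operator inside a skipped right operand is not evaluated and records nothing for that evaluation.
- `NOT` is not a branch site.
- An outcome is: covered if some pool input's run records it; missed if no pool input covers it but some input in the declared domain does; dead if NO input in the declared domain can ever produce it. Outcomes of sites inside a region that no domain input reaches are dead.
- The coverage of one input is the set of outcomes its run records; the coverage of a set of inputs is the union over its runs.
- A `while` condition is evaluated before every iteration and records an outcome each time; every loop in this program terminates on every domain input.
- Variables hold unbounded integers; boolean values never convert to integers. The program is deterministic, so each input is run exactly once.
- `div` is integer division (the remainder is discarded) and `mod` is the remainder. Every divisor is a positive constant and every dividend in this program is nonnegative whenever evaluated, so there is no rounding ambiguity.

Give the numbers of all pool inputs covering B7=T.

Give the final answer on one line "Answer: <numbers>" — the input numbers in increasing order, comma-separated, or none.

input #1 (p=9, x=7): misses B7=T
input #2 (p=5, x=2): misses B7=T
input #3 (p=7, x=3): misses B7=T
input #4 (p=7, x=10): misses B7=T
input #5 (p=10, x=13): misses B7=T
input #6 (p=9, x=4): misses B7=T
input #7 (p=13, x=8): misses B7=T
input #8 (p=5, x=13): misses B7=T
input #9 (p=8, x=8): misses B7=T
input #10 (p=6, x=12): misses B7=T

Answer: none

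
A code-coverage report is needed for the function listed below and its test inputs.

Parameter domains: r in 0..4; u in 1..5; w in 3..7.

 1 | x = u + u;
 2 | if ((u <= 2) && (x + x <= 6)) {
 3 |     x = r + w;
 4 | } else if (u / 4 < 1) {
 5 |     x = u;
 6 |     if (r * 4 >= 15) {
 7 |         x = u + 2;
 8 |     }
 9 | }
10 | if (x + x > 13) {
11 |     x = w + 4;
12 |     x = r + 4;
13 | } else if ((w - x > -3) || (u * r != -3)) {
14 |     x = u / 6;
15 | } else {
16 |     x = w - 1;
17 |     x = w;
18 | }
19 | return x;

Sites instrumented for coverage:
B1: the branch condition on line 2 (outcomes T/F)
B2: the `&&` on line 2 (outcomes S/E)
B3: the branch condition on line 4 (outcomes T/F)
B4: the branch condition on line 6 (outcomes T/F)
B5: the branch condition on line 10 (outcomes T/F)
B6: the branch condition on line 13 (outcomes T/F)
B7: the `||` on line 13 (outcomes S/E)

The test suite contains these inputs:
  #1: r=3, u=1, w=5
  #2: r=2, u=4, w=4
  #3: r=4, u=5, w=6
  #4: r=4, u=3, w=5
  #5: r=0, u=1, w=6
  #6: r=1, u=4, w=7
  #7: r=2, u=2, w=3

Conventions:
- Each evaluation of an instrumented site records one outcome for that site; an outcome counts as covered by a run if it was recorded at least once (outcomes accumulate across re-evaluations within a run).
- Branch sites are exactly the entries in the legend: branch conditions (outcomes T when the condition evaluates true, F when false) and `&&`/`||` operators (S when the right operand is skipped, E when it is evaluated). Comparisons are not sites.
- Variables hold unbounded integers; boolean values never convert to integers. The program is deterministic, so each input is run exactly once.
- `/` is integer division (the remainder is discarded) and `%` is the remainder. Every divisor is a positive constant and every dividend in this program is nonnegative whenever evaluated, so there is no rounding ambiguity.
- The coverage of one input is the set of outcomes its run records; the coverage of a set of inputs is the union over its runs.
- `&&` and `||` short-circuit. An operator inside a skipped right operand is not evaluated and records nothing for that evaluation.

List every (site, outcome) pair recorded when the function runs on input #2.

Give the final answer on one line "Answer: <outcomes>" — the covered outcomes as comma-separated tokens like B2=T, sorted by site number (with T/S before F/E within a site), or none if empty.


Tracing the run of input #2 (r=2, u=4, w=4):
  B2->S, B1->F, B3->F, B5->T
deduplicating events, the covered set is: B1=F, B2=S, B3=F, B5=T
Answer: B1=F, B2=S, B3=F, B5=T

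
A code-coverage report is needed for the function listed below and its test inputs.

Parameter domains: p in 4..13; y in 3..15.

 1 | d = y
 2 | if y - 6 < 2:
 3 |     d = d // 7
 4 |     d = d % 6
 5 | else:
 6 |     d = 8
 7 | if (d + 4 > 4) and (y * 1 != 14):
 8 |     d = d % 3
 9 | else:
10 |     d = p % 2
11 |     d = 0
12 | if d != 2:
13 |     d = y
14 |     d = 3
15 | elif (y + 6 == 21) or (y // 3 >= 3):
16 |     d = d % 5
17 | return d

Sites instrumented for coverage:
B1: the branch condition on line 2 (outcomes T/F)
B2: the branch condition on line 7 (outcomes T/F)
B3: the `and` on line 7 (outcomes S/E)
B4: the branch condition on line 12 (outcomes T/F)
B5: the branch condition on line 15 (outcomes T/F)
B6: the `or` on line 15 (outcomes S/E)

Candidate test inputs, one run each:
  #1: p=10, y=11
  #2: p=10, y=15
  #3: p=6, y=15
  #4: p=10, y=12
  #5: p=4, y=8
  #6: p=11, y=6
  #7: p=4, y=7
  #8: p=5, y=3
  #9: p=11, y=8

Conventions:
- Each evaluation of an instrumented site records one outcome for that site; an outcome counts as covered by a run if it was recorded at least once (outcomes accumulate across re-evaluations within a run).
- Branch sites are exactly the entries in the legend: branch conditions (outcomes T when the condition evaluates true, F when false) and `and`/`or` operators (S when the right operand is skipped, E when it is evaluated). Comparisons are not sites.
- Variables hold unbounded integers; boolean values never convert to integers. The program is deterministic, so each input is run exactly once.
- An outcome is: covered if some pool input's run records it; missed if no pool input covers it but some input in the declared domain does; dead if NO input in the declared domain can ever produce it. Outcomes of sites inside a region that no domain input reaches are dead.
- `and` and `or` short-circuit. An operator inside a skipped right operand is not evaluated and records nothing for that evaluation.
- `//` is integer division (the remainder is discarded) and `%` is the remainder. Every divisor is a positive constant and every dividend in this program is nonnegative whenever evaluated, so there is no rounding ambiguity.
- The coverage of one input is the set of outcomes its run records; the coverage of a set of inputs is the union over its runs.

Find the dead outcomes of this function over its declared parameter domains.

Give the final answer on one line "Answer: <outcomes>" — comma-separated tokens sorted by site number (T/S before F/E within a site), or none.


exhaustive pass over the 130-input domain:
  reachable outcomes have witnesses, e.g. B1=T (e.g. p=4, y=3), B1=F (e.g. p=4, y=8), B2=T (e.g. p=4, y=7), B2=F (e.g. p=4, y=3)
Answer: none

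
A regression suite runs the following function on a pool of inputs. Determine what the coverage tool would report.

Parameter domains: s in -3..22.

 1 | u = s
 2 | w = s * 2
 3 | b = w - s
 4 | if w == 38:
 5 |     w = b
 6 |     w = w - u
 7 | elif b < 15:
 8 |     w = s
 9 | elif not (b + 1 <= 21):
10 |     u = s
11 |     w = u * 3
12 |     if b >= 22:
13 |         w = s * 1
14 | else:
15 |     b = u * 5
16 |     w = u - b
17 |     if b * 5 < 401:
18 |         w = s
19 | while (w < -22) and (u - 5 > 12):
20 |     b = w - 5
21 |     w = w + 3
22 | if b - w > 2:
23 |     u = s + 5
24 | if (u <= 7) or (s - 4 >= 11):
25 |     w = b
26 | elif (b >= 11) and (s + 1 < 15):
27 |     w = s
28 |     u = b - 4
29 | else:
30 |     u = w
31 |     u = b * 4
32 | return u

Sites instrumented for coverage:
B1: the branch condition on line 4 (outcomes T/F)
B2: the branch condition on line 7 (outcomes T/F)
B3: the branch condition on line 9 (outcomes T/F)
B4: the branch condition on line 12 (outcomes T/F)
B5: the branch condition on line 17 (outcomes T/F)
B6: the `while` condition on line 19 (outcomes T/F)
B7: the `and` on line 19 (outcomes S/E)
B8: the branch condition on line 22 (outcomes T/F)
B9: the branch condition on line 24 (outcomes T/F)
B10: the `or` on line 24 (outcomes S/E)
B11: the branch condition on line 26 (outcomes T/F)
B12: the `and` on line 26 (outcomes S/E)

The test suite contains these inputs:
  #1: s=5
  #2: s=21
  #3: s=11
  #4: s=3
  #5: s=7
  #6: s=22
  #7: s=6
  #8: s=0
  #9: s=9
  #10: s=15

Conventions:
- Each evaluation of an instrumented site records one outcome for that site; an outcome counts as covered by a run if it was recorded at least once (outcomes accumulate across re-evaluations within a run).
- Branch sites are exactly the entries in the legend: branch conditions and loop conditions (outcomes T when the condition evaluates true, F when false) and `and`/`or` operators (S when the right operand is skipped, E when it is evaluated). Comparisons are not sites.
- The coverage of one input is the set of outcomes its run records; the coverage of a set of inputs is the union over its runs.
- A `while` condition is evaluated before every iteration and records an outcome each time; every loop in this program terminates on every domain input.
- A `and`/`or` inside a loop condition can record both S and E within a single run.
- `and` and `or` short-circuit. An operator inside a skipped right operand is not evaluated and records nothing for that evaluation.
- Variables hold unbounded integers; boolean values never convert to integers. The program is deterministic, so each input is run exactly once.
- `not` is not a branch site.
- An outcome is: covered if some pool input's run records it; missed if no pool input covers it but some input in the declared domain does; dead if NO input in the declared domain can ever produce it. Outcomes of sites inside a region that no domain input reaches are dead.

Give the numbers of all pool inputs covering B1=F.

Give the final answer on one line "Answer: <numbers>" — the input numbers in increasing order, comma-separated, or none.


input #1 (s=5): hits B1=F
input #2 (s=21): hits B1=F
input #3 (s=11): hits B1=F
input #4 (s=3): hits B1=F
input #5 (s=7): hits B1=F
input #6 (s=22): hits B1=F
input #7 (s=6): hits B1=F
input #8 (s=0): hits B1=F
input #9 (s=9): hits B1=F
input #10 (s=15): hits B1=F
Answer: 1, 2, 3, 4, 5, 6, 7, 8, 9, 10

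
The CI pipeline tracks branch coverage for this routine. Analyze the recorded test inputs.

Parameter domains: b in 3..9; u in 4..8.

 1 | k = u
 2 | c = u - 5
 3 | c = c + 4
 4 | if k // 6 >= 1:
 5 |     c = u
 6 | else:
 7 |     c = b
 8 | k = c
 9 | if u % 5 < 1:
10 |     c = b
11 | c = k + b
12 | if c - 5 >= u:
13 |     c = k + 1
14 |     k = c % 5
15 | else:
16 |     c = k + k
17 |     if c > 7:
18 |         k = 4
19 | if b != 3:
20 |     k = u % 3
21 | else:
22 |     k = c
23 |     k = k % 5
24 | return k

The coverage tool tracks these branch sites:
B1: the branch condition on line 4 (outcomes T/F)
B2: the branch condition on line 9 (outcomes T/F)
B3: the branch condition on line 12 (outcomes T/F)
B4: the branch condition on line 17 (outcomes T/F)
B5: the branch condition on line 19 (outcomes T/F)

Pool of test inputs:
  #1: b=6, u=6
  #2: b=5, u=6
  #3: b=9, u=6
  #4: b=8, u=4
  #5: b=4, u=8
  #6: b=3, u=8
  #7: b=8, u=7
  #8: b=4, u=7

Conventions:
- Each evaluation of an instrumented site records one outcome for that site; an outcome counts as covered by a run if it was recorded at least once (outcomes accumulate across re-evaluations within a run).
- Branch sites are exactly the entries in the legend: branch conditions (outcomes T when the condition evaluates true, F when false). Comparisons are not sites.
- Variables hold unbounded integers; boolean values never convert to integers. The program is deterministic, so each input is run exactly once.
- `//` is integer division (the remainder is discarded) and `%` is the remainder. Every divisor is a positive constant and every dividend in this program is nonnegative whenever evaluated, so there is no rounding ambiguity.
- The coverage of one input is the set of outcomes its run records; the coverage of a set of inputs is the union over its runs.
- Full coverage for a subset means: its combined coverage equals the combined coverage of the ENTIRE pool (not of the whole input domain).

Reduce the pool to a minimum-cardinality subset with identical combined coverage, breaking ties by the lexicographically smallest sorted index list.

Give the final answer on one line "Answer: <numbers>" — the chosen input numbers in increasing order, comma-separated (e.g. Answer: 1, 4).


run #1 (b=6, u=6) runs B1->T, B2->F, B3->T, B5->T; records B1=T, B2=F, B3=T, B5=T
run #2 (b=5, u=6) runs B1->T, B2->F, B3->T, B5->T; records B1=T, B2=F, B3=T, B5=T
run #3 (b=9, u=6) runs B1->T, B2->F, B3->T, B5->T; records B1=T, B2=F, B3=T, B5=T
run #4 (b=8, u=4) runs B1->F, B2->F, B3->T, B5->T; records B1=F, B2=F, B3=T, B5=T
run #5 (b=4, u=8) runs B1->T, B2->F, B3->F, B4->T, B5->T; records B1=T, B2=F, B3=F, B4=T, B5=T
run #6 (b=3, u=8) runs B1->T, B2->F, B3->F, B4->T, B5->F; records B1=T, B2=F, B3=F, B4=T, B5=F
run #7 (b=8, u=7) runs B1->T, B2->F, B3->T, B5->T; records B1=T, B2=F, B3=T, B5=T
run #8 (b=4, u=7) runs B1->T, B2->F, B3->F, B4->T, B5->T; records B1=T, B2=F, B3=F, B4=T, B5=T
together the pool reaches 8 outcomes: B1=T, B1=F, B2=F, B3=T, B3=F, B4=T, B5=T, B5=F
no size-1 subset reaches all 8 outcomes (best union: 5/8)
the canonical winner is {4, 6}: size 2, full 8-outcome coverage, earliest index list among size-2 covers
Answer: 4, 6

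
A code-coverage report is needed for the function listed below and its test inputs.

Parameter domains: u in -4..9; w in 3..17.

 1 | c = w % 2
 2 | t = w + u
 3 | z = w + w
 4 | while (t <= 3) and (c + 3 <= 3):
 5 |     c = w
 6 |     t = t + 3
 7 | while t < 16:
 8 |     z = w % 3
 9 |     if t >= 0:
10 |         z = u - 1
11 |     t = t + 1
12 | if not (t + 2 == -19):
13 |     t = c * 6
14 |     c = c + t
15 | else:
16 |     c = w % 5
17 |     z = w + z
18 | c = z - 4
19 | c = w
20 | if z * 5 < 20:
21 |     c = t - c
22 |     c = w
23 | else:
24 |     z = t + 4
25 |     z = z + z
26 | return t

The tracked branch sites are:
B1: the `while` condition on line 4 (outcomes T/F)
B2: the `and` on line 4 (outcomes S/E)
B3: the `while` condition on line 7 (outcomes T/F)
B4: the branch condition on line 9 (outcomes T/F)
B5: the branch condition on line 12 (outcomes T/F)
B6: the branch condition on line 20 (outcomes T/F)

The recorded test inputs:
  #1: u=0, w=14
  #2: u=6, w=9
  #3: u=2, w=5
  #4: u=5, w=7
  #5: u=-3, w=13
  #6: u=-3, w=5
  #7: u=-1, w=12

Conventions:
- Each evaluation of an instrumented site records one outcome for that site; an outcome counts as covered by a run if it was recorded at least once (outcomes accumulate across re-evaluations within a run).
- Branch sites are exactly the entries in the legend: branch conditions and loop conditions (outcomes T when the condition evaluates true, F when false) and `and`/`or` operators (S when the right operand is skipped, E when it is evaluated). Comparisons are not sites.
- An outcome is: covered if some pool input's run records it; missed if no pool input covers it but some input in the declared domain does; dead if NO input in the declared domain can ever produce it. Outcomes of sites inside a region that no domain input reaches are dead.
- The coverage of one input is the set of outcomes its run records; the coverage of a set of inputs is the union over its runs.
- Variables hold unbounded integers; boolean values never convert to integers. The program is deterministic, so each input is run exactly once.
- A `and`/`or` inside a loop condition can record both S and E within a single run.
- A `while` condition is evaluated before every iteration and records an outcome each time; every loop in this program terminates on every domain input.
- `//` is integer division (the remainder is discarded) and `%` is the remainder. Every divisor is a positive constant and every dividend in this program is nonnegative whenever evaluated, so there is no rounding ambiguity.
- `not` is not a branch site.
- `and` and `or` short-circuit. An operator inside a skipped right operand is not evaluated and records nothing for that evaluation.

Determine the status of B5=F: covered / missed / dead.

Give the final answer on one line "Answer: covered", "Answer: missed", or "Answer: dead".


no pool input records B5=F
checking all 210 inputs in the declared domain: B5=F is never recorded -> dead
Answer: dead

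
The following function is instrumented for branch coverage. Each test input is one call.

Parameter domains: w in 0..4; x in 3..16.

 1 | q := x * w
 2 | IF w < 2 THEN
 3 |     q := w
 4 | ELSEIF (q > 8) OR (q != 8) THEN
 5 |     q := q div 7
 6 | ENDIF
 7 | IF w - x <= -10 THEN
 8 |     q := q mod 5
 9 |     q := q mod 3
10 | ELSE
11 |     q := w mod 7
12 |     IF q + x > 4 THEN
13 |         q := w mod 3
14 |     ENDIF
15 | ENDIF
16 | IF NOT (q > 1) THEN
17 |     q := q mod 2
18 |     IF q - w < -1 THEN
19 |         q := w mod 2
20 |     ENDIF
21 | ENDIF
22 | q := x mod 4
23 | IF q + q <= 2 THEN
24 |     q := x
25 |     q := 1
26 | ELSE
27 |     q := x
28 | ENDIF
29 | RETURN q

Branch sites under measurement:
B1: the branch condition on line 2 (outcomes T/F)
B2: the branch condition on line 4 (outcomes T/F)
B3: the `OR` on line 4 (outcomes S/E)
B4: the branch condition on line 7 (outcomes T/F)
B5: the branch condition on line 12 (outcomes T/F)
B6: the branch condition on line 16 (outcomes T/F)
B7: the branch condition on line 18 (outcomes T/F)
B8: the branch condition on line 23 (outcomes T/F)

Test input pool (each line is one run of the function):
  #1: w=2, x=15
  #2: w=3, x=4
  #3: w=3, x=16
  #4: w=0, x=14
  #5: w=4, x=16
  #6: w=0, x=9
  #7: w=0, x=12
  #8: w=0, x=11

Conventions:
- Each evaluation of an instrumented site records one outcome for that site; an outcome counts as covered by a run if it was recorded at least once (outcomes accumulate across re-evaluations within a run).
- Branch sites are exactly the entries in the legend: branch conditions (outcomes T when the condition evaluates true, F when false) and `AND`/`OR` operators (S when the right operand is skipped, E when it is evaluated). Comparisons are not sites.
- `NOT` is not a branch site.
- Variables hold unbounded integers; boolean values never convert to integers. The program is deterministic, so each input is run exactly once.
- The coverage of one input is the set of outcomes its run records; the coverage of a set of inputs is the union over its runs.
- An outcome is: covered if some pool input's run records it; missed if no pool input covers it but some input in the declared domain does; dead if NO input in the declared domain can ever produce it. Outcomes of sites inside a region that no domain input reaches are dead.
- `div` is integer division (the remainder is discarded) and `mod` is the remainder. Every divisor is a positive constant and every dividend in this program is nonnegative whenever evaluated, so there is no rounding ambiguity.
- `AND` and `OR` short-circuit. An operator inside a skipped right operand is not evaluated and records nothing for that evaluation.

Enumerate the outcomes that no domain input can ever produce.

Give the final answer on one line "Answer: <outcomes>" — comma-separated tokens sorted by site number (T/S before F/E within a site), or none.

checking every outcome against all 70 domain inputs:
  reachable outcomes have witnesses, e.g. B1=T (e.g. w=0, x=3), B1=F (e.g. w=2, x=3), B2=T (e.g. w=2, x=3), B2=F (e.g. w=2, x=4)

Answer: none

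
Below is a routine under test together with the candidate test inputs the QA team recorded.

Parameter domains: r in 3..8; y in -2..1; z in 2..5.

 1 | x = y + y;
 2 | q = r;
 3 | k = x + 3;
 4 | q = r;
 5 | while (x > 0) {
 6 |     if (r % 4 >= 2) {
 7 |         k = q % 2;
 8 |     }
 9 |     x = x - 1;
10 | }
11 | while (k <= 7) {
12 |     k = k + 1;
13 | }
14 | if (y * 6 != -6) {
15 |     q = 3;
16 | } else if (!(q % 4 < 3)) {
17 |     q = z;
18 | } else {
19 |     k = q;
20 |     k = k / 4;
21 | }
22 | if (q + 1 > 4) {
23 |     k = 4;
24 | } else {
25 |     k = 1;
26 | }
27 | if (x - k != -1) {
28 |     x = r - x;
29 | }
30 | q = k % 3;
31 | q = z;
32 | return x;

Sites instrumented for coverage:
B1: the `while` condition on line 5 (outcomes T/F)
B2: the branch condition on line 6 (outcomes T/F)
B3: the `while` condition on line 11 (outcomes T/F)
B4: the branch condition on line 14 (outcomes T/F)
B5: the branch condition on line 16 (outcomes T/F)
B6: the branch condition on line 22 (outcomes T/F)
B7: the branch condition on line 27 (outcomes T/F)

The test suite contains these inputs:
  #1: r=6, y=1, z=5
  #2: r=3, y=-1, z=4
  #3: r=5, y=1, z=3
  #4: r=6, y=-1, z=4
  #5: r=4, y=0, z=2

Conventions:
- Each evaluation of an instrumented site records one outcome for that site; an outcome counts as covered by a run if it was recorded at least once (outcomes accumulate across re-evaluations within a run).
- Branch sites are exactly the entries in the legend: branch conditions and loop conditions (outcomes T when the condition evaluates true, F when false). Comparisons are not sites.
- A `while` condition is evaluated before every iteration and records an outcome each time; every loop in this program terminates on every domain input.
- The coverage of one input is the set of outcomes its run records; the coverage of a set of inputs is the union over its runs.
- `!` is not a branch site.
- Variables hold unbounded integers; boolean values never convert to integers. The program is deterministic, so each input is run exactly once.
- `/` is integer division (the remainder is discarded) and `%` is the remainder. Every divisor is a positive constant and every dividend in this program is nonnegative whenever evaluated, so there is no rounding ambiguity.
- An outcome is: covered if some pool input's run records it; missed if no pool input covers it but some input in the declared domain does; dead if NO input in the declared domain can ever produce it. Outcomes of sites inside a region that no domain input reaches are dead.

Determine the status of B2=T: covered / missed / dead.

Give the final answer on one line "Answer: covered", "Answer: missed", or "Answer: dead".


B2=T is recorded by pool input(s) 1 -> covered
Answer: covered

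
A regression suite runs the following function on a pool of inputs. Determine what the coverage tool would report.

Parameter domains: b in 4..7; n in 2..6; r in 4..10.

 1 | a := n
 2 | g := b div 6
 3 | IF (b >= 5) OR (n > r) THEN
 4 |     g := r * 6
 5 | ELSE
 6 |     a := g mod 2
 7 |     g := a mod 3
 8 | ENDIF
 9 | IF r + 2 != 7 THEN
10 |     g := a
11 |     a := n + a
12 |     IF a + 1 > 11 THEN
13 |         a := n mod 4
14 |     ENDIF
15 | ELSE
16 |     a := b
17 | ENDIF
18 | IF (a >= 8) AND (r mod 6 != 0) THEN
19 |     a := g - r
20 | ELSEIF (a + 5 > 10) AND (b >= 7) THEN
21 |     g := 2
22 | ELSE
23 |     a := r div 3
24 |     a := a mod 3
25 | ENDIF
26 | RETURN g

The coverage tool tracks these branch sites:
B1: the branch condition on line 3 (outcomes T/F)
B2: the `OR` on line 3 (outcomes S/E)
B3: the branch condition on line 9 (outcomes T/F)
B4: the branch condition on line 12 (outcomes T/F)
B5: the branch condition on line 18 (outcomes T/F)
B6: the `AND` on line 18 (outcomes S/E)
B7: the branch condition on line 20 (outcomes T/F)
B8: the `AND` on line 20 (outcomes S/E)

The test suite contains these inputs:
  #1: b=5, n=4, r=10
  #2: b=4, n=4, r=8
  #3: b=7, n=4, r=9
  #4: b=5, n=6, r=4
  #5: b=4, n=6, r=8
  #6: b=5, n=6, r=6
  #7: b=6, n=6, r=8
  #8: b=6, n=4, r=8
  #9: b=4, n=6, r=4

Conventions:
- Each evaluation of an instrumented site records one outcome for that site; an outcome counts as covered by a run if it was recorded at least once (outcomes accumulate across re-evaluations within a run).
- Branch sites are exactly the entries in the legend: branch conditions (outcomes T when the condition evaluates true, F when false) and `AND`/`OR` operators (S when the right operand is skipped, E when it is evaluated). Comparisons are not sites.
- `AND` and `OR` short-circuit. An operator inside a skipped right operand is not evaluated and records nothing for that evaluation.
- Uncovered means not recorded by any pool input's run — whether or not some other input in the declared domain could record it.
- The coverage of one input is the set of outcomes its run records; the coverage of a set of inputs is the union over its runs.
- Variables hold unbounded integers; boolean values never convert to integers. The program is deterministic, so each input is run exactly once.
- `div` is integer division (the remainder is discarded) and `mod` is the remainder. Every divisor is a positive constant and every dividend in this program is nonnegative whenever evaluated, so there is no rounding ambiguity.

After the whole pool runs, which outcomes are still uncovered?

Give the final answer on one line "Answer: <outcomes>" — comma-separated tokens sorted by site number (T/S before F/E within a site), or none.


test 1 (b=5, n=4, r=10) hits B1=T, B2=S, B3=T, B4=F, B5=T, B6=E
test 2 (b=4, n=4, r=8) hits B1=F, B2=E, B3=T, B4=F, B5=F, B6=S, B7=F, B8=S
test 3 (b=7, n=4, r=9) hits B1=T, B2=S, B3=T, B4=F, B5=T, B6=E
test 4 (b=5, n=6, r=4) hits B1=T, B2=S, B3=T, B4=T, B5=F, B6=S, B7=F, B8=S
test 5 (b=4, n=6, r=8) hits B1=F, B2=E, B3=T, B4=F, B5=F, B6=S, B7=F, B8=E
test 6 (b=5, n=6, r=6) hits B1=T, B2=S, B3=T, B4=T, B5=F, B6=S, B7=F, B8=S
test 7 (b=6, n=6, r=8) hits B1=T, B2=S, B3=T, B4=T, B5=F, B6=S, B7=F, B8=S
test 8 (b=6, n=4, r=8) hits B1=T, B2=S, B3=T, B4=F, B5=T, B6=E
test 9 (b=4, n=6, r=4) hits B1=T, B2=E, B3=T, B4=T, B5=F, B6=S, B7=F, B8=S
union over the pool: B1=T, B1=F, B2=S, B2=E, B3=T, B4=T, B4=F, B5=T, B5=F, B6=S, B6=E, B7=F, B8=S, B8=E
uncovered (2 of 16): B3=F, B7=T
Answer: B3=F, B7=T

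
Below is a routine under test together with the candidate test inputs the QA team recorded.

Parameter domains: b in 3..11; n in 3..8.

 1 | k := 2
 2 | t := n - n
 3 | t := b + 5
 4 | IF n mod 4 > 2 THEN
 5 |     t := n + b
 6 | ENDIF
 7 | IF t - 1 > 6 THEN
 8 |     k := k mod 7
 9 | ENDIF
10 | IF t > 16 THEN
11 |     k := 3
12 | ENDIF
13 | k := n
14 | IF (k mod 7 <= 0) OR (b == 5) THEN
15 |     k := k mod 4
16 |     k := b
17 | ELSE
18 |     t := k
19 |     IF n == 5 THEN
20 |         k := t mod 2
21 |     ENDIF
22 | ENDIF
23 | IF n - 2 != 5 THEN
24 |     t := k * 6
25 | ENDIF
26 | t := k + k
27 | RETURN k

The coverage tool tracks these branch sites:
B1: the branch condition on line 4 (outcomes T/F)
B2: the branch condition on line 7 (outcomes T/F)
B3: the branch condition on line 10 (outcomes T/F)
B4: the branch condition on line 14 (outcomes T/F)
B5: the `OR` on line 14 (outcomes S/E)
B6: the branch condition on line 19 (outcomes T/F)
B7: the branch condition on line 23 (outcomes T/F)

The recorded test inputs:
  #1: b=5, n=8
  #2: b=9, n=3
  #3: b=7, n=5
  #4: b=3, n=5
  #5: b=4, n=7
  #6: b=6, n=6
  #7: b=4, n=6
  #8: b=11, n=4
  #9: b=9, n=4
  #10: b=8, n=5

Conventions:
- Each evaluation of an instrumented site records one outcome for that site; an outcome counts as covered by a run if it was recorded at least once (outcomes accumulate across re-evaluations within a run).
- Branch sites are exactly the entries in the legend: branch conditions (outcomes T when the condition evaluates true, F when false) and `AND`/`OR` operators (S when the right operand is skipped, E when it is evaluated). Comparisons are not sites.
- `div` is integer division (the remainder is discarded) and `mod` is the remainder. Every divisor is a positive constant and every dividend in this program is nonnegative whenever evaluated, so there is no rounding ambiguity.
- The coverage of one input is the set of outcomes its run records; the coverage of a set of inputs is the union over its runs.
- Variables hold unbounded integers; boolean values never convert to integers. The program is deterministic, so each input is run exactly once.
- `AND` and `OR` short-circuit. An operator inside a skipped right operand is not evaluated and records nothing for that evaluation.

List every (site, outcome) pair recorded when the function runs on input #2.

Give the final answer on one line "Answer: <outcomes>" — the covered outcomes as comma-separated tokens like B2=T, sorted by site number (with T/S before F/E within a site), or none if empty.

Simulating input #2 (b=9, n=3) step by step:
  B1->T, B2->T, B3->F, B5->E, B4->F, B6->F, B7->T
distinct outcomes covered: B1=T, B2=T, B3=F, B4=F, B5=E, B6=F, B7=T

Answer: B1=T, B2=T, B3=F, B4=F, B5=E, B6=F, B7=T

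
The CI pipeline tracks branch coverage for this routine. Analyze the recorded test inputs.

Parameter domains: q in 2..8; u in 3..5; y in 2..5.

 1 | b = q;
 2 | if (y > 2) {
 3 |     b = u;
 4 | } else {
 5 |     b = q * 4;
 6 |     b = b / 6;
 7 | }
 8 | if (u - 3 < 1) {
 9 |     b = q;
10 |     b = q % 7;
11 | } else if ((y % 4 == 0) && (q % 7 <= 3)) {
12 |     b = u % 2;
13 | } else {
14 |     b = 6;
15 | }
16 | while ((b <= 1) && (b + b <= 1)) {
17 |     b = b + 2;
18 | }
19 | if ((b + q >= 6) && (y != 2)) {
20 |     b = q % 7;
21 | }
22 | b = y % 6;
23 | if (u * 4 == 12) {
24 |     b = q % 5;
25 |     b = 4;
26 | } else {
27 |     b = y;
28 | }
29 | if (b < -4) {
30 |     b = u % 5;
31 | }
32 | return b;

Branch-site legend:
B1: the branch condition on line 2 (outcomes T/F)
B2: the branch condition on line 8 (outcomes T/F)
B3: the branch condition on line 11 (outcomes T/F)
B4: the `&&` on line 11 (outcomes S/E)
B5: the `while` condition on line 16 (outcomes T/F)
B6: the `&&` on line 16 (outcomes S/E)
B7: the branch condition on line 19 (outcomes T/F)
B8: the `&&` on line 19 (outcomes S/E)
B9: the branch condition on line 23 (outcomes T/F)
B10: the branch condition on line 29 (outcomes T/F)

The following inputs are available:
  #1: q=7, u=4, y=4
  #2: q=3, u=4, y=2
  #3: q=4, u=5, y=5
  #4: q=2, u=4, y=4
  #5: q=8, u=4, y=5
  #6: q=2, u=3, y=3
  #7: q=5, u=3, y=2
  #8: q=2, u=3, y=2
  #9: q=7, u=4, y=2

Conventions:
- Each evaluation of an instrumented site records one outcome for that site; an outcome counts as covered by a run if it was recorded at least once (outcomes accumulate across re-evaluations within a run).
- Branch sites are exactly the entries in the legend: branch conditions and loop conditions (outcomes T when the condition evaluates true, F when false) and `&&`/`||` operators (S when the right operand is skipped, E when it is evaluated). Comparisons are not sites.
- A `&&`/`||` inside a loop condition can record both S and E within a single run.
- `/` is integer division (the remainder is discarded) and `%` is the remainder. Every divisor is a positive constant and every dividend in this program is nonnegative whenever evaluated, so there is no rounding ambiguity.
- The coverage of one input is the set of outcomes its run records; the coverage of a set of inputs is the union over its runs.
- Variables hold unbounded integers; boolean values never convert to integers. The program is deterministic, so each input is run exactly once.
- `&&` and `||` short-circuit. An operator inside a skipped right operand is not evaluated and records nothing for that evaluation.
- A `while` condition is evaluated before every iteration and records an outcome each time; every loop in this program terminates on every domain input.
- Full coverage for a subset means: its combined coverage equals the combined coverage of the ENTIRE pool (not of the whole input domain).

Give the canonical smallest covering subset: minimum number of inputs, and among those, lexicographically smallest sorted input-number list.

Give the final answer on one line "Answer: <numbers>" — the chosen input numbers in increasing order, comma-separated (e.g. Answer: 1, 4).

test 1 (q=7, u=4, y=4) hits B1=T, B2=F, B3=T, B4=E, B5=T, B5=F, B6=S, B6=E, B7=T, B8=E, B9=F, B10=F
test 2 (q=3, u=4, y=2) hits B1=F, B2=F, B3=F, B4=S, B5=F, B6=S, B7=F, B8=E, B9=F, B10=F
test 3 (q=4, u=5, y=5) hits B1=T, B2=F, B3=F, B4=S, B5=F, B6=S, B7=T, B8=E, B9=F, B10=F
test 4 (q=2, u=4, y=4) hits B1=T, B2=F, B3=T, B4=E, B5=T, B5=F, B6=S, B6=E, B7=F, B8=S, B9=F, B10=F
test 5 (q=8, u=4, y=5) hits B1=T, B2=F, B3=F, B4=S, B5=F, B6=S, B7=T, B8=E, B9=F, B10=F
test 6 (q=2, u=3, y=3) hits B1=T, B2=T, B5=F, B6=S, B7=F, B8=S, B9=T, B10=F
test 7 (q=5, u=3, y=2) hits B1=F, B2=T, B5=F, B6=S, B7=F, B8=E, B9=T, B10=F
test 8 (q=2, u=3, y=2) hits B1=F, B2=T, B5=F, B6=S, B7=F, B8=S, B9=T, B10=F
test 9 (q=7, u=4, y=2) hits B1=F, B2=F, B3=F, B4=S, B5=F, B6=S, B7=F, B8=E, B9=F, B10=F
together the pool reaches 19 outcomes: B1=T, B1=F, B2=T, B2=F, B3=T, B3=F, B4=S, B4=E, B5=T, B5=F, B6=S, B6=E, B7=T, B7=F, B8=S, B8=E, B9=T, B9=F, B10=F
size 1 is not enough: best union over all size-1 subsets is 12/19
size 2 is not enough: best union over all size-2 subsets is 17/19
at size 3, {1, 2, 6} reaches all 19 outcomes; every lexicographically earlier size-3 subset fails

Answer: 1, 2, 6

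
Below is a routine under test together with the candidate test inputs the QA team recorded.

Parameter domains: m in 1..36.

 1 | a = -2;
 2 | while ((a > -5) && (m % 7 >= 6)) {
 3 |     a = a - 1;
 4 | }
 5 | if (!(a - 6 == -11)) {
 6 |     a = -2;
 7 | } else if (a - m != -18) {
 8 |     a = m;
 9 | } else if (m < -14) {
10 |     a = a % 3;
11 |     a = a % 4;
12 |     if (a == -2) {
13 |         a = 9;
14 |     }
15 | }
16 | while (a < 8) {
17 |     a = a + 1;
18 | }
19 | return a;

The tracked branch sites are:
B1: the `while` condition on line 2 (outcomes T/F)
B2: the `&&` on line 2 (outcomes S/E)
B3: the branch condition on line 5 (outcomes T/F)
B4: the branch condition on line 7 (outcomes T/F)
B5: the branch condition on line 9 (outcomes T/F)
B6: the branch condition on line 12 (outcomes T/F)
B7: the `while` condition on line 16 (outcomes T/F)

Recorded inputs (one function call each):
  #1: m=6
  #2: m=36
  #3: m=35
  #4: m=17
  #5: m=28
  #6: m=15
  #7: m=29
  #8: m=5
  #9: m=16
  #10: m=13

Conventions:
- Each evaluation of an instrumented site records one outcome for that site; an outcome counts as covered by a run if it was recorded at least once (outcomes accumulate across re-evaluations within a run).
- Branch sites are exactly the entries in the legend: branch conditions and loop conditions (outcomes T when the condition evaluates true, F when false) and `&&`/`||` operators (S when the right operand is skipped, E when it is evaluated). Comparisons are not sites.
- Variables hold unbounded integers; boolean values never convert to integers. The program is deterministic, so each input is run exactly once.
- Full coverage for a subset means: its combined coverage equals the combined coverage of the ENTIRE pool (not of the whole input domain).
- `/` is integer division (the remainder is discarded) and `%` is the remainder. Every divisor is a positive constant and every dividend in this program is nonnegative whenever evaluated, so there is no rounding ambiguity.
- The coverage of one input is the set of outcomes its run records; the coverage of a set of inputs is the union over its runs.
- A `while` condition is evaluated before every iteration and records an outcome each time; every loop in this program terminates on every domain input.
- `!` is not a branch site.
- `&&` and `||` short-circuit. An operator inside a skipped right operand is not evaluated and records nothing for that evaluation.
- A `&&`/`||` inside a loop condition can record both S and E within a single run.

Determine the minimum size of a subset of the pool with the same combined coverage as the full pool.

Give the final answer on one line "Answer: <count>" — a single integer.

run #1 (m=6) runs B2->E, B1->T, B2->E, B1->T, B2->E, B1->T, B2->S, B1->F, B3->F, B4->T, B7->T, B7->T, B7->F; records B1=T, B1=F, B2=S, B2=E, B3=F, B4=T, B7=T, B7=F
run #2 (m=36) runs B2->E, B1->F, B3->T, B7->T, B7->T, B7->T, B7->T, B7->T, B7->T, B7->T, B7->T, B7->T, B7->T, B7->F; records B1=F, B2=E, B3=T, B7=T, B7=F
run #3 (m=35) runs B2->E, B1->F, B3->T, B7->T, B7->T, B7->T, B7->T, B7->T, B7->T, B7->T, B7->T, B7->T, B7->T, B7->F; records B1=F, B2=E, B3=T, B7=T, B7=F
run #4 (m=17) runs B2->E, B1->F, B3->T, B7->T, B7->T, B7->T, B7->T, B7->T, B7->T, B7->T, B7->T, B7->T, B7->T, B7->F; records B1=F, B2=E, B3=T, B7=T, B7=F
run #5 (m=28) runs B2->E, B1->F, B3->T, B7->T, B7->T, B7->T, B7->T, B7->T, B7->T, B7->T, B7->T, B7->T, B7->T, B7->F; records B1=F, B2=E, B3=T, B7=T, B7=F
run #6 (m=15) runs B2->E, B1->F, B3->T, B7->T, B7->T, B7->T, B7->T, B7->T, B7->T, B7->T, B7->T, B7->T, B7->T, B7->F; records B1=F, B2=E, B3=T, B7=T, B7=F
run #7 (m=29) runs B2->E, B1->F, B3->T, B7->T, B7->T, B7->T, B7->T, B7->T, B7->T, B7->T, B7->T, B7->T, B7->T, B7->F; records B1=F, B2=E, B3=T, B7=T, B7=F
run #8 (m=5) runs B2->E, B1->F, B3->T, B7->T, B7->T, B7->T, B7->T, B7->T, B7->T, B7->T, B7->T, B7->T, B7->T, B7->F; records B1=F, B2=E, B3=T, B7=T, B7=F
run #9 (m=16) runs B2->E, B1->F, B3->T, B7->T, B7->T, B7->T, B7->T, B7->T, B7->T, B7->T, B7->T, B7->T, B7->T, B7->F; records B1=F, B2=E, B3=T, B7=T, B7=F
run #10 (m=13) runs B2->E, B1->T, B2->E, B1->T, B2->E, B1->T, B2->S, B1->F, B3->F, B4->F, B5->F, B7->T, B7->T, B7->T, ...; records B1=T, B1=F, B2=S, B2=E, B3=F, B4=F, B5=F, B7=T, B7=F
union over all inputs: B1=T, B1=F, B2=S, B2=E, B3=T, B3=F, B4=T, B4=F, B5=F, B7=T, B7=F (11 outcomes)
checked all size-1 subsets: none covers 11 outcomes (max 9/11)
checked all size-2 subsets: none covers 11 outcomes (max 10/11)
inputs {1, 2, 10} (size 3) cover everything; no size-3 subset with a lexicographically smaller index list covers all 11

Answer: 3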